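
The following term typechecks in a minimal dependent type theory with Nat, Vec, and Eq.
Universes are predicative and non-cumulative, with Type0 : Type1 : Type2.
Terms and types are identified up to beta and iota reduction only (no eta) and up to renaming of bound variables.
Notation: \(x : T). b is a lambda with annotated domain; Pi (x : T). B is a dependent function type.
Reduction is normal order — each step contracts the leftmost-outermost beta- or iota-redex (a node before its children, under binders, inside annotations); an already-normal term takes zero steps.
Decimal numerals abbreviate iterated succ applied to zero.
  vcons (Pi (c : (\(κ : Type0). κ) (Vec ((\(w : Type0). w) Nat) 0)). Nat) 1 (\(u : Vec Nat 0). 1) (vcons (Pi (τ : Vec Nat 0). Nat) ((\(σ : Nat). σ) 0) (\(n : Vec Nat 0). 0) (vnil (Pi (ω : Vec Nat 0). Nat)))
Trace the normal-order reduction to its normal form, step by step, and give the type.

normal-order reduction sequence:
  vcons (Pi (c : (\(κ : Type0). κ) (Vec ((\(w : Type0). w) Nat) 0)). Nat) 1 (\(u : Vec Nat 0). 1) (vcons (Pi (τ : Vec Nat 0). Nat) ((\(σ : Nat). σ) 0) (\(n : Vec Nat 0). 0) (vnil (Pi (ω : Vec Nat 0). Nat)))
  ~> vcons (Pi (c : Vec ((\(κ : Type0). κ) Nat) 0). Nat) 1 (\(w : Vec Nat 0). 1) (vcons (Pi (u : Vec Nat 0). Nat) ((\(τ : Nat). τ) 0) (\(σ : Vec Nat 0). 0) (vnil (Pi (n : Vec Nat 0). Nat)))
  ~> vcons (Pi (c : Vec Nat 0). Nat) 1 (\(κ : Vec Nat 0). 1) (vcons (Pi (w : Vec Nat 0). Nat) ((\(u : Nat). u) 0) (\(τ : Vec Nat 0). 0) (vnil (Pi (σ : Vec Nat 0). Nat)))
  ~> vcons (Pi (c : Vec Nat 0). Nat) 1 (\(κ : Vec Nat 0). 1) (vcons (Pi (w : Vec Nat 0). Nat) 0 (\(u : Vec Nat 0). 0) (vnil (Pi (τ : Vec Nat 0). Nat)))
type:
  Vec (Pi (c : Vec Nat 0). Nat) 2


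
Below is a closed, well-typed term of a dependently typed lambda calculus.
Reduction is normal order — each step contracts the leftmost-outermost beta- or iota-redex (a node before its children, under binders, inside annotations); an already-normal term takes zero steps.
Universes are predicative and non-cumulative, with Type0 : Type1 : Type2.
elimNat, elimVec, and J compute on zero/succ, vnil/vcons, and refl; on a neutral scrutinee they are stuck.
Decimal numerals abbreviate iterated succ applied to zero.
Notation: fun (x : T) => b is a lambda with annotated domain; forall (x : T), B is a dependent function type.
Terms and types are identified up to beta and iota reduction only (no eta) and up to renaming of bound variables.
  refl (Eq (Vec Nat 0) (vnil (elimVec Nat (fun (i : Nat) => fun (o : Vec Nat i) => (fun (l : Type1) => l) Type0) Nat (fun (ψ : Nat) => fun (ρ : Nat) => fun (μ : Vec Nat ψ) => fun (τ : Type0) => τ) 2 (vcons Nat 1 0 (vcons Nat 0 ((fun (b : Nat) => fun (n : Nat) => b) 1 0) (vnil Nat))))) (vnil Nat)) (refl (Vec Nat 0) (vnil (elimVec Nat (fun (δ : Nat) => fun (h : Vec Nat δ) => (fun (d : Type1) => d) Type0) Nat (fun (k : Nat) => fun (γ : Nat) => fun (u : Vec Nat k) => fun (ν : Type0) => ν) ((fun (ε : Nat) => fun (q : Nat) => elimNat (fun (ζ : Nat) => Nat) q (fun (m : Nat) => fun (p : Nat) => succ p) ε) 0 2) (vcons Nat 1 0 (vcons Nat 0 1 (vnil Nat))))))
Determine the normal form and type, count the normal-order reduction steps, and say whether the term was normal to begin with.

resulting normal form:
  refl (Eq (Vec Nat 0) (vnil Nat) (vnil Nat)) (refl (Vec Nat 0) (vnil Nat))
type:
  Eq (Eq (Vec Nat 0) (vnil Nat) (vnil Nat)) (refl (Vec Nat 0) (vnil Nat)) (refl (Vec Nat 0) (vnil Nat))
normal-order step count: 22
started in normal form: no
first redex: an elimVec iota-redex


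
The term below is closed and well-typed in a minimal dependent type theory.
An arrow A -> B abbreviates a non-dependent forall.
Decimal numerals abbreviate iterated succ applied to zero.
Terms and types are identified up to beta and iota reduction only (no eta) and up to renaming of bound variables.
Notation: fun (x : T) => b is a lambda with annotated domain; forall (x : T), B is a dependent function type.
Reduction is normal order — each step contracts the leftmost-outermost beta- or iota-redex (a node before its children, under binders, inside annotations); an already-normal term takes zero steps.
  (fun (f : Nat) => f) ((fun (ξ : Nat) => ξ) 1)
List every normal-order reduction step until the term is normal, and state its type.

normal-order reduction sequence:
  (fun (f : Nat) => f) ((fun (ξ : Nat) => ξ) 1)
  ~> (fun (f : Nat) => f) 1
  ~> 1
inferred type:
  Nat


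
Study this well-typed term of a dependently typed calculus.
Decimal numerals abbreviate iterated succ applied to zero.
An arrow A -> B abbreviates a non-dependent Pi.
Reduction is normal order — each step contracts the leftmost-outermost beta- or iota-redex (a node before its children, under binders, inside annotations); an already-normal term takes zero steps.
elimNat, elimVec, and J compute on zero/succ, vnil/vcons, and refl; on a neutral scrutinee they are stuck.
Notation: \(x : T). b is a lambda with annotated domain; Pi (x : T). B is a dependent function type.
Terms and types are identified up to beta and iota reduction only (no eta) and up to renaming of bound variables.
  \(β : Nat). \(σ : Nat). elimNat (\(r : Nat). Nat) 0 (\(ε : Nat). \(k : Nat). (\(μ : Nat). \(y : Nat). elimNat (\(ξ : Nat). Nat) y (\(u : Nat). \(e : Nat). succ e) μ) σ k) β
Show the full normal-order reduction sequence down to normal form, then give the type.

normal-order reduction:
  \(β : Nat). \(σ : Nat). elimNat (\(r : Nat). Nat) 0 (\(ε : Nat). \(k : Nat). (\(μ : Nat). \(y : Nat). elimNat (\(ξ : Nat). Nat) y (\(u : Nat). \(e : Nat). succ e) μ) σ k) β
  ~> \(β : Nat). \(σ : Nat). elimNat (\(r : Nat). Nat) 0 (\(ε : Nat). \(k : Nat). (\(μ : Nat). elimNat (\(y : Nat). Nat) μ (\(ξ : Nat). \(u : Nat). succ u) σ) k) β
  ~> \(β : Nat). \(σ : Nat). elimNat (\(r : Nat). Nat) 0 (\(ε : Nat). \(k : Nat). elimNat (\(μ : Nat). Nat) k (\(y : Nat). \(ξ : Nat). succ ξ) σ) β
the term's type:
  Nat -> Nat -> Nat


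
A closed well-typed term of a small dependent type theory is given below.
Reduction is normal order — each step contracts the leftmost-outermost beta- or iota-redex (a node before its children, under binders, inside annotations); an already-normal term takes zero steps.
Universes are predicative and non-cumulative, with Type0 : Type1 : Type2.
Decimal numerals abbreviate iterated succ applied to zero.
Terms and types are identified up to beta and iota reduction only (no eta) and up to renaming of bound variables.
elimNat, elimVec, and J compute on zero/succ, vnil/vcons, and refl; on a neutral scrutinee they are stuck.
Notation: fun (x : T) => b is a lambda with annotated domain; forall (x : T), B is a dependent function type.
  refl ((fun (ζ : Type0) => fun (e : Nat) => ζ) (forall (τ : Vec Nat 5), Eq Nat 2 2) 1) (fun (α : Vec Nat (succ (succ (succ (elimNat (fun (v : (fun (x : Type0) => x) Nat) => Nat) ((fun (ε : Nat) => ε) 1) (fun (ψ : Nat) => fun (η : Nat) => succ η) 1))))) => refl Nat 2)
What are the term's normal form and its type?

reduced normal form:
  refl (forall (ζ : Vec Nat 5), Eq Nat 2 2) (fun (e : Vec Nat 5) => refl Nat 2)
type:
  Eq (forall (ζ : Vec Nat 5), Eq Nat 2 2) (fun (e : Vec Nat 5) => refl Nat 2) (fun (τ : Vec Nat 5) => refl Nat 2)


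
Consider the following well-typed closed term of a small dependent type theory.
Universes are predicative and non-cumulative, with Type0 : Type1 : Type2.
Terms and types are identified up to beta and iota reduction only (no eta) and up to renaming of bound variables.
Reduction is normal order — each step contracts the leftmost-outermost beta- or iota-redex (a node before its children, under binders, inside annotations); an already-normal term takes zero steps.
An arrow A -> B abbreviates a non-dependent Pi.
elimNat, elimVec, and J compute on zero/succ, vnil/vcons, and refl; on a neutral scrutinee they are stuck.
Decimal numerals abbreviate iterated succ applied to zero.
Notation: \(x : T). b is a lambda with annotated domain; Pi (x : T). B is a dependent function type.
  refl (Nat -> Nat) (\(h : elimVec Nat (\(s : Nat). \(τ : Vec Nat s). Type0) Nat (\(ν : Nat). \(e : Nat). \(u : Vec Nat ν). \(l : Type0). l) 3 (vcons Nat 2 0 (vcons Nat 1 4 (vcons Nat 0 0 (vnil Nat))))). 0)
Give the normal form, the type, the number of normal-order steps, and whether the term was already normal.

reduced normal form:
  refl (Nat -> Nat) (\(h : Nat). 0)
the term's type:
  Eq (Nat -> Nat) (\(h : Nat). 0) (\(s : Nat). 0)
reduction steps (normal order): 16
term was already normal: no
first contracted redex: an elimVec iota-redex


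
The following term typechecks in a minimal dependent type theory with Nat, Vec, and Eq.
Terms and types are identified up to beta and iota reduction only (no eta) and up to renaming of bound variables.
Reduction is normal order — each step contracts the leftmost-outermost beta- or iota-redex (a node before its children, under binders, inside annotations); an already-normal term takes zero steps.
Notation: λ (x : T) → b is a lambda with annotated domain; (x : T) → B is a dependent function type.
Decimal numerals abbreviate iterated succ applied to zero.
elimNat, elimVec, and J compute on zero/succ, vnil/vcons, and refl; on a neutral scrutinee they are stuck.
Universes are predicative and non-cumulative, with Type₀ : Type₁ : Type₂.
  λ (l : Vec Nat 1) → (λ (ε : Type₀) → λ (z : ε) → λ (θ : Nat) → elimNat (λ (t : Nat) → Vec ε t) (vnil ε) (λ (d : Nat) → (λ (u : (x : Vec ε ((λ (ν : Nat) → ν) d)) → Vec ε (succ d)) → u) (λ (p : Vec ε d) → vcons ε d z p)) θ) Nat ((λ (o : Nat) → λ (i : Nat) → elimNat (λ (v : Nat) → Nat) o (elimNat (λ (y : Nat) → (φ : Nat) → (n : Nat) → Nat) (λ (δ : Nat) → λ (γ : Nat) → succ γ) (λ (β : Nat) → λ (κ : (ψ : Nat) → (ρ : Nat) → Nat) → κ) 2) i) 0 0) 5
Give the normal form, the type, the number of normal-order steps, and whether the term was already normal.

normal form:
  λ (l : Vec Nat 1) → vcons Nat 4 0 (vcons Nat 3 0 (vcons Nat 2 0 (vcons Nat 1 0 (vcons Nat 0 0 (vnil Nat)))))
type:
  (l : Vec Nat 1) → Vec Nat 5
reduction steps (normal order): 39
already normal: no
first contracted redex: a beta-redex


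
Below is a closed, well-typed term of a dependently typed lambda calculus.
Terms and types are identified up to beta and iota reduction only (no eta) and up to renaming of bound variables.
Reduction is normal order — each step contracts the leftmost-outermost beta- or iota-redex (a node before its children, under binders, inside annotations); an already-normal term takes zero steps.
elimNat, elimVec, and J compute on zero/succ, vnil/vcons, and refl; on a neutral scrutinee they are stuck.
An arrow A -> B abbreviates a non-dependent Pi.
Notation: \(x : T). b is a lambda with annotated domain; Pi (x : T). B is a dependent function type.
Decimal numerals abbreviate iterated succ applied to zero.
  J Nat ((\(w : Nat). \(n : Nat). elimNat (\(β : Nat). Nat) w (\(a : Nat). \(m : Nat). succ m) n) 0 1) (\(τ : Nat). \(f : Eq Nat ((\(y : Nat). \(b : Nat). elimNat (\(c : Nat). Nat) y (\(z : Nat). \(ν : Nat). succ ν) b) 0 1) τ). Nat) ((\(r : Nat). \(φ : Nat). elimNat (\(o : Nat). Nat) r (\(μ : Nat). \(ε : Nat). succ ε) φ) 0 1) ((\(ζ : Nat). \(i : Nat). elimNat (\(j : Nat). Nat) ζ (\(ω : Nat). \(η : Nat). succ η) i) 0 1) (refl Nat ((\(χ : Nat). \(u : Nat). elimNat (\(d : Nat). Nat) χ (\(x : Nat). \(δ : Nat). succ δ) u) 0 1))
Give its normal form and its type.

reduced normal form:
  1
type:
  Nat


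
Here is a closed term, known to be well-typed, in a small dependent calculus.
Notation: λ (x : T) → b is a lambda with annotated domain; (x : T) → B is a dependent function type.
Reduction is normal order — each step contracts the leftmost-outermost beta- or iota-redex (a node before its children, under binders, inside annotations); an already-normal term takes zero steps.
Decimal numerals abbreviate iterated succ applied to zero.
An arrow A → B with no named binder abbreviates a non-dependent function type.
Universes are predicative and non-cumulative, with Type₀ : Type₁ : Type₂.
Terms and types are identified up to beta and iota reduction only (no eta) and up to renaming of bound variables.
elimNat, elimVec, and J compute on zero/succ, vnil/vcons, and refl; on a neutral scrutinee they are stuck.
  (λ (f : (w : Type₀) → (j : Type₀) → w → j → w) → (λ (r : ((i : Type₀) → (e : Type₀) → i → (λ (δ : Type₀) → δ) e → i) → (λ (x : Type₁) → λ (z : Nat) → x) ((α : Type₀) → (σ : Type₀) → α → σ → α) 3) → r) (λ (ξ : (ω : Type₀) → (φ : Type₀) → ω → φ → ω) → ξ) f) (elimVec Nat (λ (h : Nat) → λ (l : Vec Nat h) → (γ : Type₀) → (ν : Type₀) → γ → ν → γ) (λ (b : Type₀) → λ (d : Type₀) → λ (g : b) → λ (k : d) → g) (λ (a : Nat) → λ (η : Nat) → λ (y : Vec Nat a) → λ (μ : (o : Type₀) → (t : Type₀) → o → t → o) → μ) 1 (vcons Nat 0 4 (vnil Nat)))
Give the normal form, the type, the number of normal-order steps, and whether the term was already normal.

normal form:
  λ (f : Type₀) → λ (w : Type₀) → λ (j : f) → λ (r : w) → j
type:
  (f : Type₀) → (w : Type₀) → f → w → f
reduction steps (normal order): 9
started in normal form: no
first redex: a beta-redex


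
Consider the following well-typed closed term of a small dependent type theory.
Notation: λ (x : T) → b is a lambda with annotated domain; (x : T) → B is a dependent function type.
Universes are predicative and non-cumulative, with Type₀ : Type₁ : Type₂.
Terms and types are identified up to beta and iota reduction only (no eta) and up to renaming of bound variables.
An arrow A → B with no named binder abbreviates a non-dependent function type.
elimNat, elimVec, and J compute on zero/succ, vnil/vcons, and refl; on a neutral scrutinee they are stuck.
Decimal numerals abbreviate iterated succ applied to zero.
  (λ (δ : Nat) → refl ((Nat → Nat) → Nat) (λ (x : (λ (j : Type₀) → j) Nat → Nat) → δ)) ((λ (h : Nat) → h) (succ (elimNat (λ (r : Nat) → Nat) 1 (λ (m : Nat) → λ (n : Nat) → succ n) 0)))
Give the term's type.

type:
  Eq ((Nat → Nat) → Nat) (λ (δ : Nat → Nat) → 2) (λ (x : Nat → Nat) → 2)


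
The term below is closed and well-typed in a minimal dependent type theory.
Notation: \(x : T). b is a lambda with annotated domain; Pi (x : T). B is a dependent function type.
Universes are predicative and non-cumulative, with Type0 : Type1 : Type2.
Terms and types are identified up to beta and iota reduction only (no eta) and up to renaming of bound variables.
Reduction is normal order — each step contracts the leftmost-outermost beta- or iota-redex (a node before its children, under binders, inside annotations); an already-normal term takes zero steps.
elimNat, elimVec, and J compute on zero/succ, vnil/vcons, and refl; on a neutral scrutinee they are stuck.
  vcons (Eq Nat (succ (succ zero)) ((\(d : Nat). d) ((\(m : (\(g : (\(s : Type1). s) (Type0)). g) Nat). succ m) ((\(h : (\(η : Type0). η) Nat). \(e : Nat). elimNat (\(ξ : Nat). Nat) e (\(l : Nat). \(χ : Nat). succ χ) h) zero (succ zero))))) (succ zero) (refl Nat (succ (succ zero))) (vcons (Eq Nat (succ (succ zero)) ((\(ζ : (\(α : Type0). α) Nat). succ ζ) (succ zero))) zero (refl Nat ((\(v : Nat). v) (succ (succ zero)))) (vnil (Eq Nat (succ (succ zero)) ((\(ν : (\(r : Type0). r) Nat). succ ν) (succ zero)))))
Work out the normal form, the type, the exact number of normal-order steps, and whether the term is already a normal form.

normal form:
  vcons (Eq Nat (succ (succ zero)) (succ (succ zero))) (succ zero) (refl Nat (succ (succ zero))) (vcons (Eq Nat (succ (succ zero)) (succ (succ zero))) zero (refl Nat (succ (succ zero))) (vnil (Eq Nat (succ (succ zero)) (succ (succ zero)))))
the term's type:
  Vec (Eq Nat (succ (succ zero)) (succ (succ zero))) (succ (succ zero))
normal-order step count: 8
already normal: no
first contracted redex: a beta-redex


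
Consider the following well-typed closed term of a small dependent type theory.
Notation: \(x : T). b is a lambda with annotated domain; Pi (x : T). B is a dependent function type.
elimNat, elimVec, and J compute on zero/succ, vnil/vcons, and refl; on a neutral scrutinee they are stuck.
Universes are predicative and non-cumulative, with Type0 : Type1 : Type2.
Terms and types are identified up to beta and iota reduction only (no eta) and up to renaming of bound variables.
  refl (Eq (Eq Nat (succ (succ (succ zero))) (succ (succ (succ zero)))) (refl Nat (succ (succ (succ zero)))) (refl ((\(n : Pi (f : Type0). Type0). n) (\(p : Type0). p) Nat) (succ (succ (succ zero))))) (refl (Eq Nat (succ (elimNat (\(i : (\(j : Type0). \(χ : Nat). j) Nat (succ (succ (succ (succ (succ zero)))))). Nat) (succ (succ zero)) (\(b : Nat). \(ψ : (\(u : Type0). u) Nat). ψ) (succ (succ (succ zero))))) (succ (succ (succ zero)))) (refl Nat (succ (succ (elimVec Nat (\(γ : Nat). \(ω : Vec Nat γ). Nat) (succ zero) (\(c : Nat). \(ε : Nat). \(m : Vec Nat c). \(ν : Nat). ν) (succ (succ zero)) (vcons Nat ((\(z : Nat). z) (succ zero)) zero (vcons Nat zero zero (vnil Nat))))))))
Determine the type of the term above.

inferred type:
  Eq (Eq (Eq Nat (succ (succ (succ zero))) (succ (succ (succ zero)))) (refl Nat (succ (succ (succ zero)))) (refl Nat (succ (succ (succ zero))))) (refl (Eq Nat (succ (succ (succ zero))) (succ (succ (succ zero)))) (refl Nat (succ (succ (succ zero))))) (refl (Eq Nat (succ (succ (succ zero))) (succ (succ (succ zero)))) (refl Nat (succ (succ (succ zero)))))


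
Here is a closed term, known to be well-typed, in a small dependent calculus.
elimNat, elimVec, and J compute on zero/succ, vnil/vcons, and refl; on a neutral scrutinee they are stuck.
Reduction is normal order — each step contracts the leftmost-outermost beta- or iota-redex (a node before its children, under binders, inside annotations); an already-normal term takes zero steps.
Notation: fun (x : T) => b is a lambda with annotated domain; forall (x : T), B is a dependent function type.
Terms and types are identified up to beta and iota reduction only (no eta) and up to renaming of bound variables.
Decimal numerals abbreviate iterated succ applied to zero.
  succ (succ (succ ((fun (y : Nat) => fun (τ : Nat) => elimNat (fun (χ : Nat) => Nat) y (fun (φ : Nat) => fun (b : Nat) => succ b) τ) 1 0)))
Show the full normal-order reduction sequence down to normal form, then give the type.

normal-order reduction sequence:
  succ (succ (succ ((fun (y : Nat) => fun (τ : Nat) => elimNat (fun (χ : Nat) => Nat) y (fun (φ : Nat) => fun (b : Nat) => succ b) τ) 1 0)))
  ~> succ (succ (succ ((fun (y : Nat) => elimNat (fun (τ : Nat) => Nat) 1 (fun (χ : Nat) => fun (φ : Nat) => succ φ) y) 0)))
  ~> succ (succ (succ (elimNat (fun (y : Nat) => Nat) 1 (fun (τ : Nat) => fun (χ : Nat) => succ χ) 0)))
  ~> 4
the term's type:
  Nat


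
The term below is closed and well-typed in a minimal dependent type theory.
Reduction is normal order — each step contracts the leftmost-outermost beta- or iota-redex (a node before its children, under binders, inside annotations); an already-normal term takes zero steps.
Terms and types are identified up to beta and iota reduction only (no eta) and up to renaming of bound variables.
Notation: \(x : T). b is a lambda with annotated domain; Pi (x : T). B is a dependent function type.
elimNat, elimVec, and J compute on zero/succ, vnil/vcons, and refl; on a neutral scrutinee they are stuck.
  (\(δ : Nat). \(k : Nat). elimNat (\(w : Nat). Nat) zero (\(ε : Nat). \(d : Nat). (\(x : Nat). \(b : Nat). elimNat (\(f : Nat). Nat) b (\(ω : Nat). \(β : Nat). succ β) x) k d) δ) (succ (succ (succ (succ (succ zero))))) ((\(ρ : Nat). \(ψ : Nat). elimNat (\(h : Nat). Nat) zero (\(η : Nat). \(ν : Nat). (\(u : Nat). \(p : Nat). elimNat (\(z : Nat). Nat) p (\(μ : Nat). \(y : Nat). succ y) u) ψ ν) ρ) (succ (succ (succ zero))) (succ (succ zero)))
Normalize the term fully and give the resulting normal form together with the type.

resulting normal form:
  succ (succ (succ (succ (succ (succ (succ (succ (succ (succ (succ (succ (succ (succ (succ (succ (succ (succ (succ (succ (succ (succ (succ (succ (succ (succ (succ (succ (succ (succ zero)))))))))))))))))))))))))))))
type:
  Nat


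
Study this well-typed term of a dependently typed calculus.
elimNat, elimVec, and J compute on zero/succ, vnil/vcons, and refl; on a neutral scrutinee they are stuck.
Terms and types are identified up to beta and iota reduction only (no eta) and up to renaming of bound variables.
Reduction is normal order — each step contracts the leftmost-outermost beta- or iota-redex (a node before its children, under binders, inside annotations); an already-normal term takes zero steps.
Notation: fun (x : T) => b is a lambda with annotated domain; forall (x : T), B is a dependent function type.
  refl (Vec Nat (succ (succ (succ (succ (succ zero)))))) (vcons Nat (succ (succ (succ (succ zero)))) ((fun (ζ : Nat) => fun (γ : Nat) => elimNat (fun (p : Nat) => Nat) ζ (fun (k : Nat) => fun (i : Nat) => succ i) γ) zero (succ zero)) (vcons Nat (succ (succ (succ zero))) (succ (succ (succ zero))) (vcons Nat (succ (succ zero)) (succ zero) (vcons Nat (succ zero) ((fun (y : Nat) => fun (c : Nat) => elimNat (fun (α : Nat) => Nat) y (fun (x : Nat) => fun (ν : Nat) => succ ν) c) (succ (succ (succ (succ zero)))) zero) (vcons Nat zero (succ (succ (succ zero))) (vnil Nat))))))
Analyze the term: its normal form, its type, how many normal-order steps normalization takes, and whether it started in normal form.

normal form:
  refl (Vec Nat (succ (succ (succ (succ (succ zero)))))) (vcons Nat (succ (succ (succ (succ zero)))) (succ zero) (vcons Nat (succ (succ (succ zero))) (succ (succ (succ zero))) (vcons Nat (succ (succ zero)) (succ zero) (vcons Nat (succ zero) (succ (succ (succ (succ zero)))) (vcons Nat zero (succ (succ (succ zero))) (vnil Nat))))))
inferred type:
  Eq (Vec Nat (succ (succ (succ (succ (succ zero)))))) (vcons Nat (succ (succ (succ (succ zero)))) (succ zero) (vcons Nat (succ (succ (succ zero))) (succ (succ (succ zero))) (vcons Nat (succ (succ zero)) (succ zero) (vcons Nat (succ zero) (succ (succ (succ (succ zero)))) (vcons Nat zero (succ (succ (succ zero))) (vnil Nat)))))) (vcons Nat (succ (succ (succ (succ zero)))) (succ zero) (vcons Nat (succ (succ (succ zero))) (succ (succ (succ zero))) (vcons Nat (succ (succ zero)) (succ zero) (vcons Nat (succ zero) (succ (succ (succ (succ zero)))) (vcons Nat zero (succ (succ (succ zero))) (vnil Nat))))))
normal-order step count: 9
already normal: no
first contracted redex: a beta-redex


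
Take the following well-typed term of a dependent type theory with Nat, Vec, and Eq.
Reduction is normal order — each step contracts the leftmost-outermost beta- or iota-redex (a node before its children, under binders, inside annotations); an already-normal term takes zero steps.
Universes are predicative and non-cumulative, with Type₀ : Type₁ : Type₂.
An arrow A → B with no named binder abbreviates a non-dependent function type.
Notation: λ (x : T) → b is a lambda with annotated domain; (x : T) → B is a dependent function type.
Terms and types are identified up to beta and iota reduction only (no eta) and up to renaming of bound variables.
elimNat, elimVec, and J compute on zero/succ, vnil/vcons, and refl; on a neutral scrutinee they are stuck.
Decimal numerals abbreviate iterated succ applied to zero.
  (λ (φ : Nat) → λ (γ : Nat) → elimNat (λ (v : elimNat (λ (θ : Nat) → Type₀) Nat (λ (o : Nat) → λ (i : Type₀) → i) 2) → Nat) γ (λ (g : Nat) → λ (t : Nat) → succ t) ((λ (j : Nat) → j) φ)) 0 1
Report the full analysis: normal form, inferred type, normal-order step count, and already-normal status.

resulting normal form:
  1
type:
  Nat
steps to reach normal form (normal order): 11
term was already normal: no
first contracted redex: a beta-redex


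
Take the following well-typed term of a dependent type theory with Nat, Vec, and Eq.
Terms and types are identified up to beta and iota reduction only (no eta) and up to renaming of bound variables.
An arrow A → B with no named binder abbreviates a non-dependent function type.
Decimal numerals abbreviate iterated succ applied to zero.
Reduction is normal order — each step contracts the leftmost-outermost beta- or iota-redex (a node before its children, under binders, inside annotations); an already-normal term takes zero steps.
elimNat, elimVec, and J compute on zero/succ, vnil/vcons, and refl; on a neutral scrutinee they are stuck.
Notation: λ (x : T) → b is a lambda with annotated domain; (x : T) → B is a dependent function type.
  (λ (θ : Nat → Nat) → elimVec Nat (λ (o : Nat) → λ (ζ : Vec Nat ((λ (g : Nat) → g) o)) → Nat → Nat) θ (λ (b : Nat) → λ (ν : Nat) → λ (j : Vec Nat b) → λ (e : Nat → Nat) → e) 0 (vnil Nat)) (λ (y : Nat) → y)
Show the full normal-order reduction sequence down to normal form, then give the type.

reduction (normal order):
  (λ (θ : Nat → Nat) → elimVec Nat (λ (o : Nat) → λ (ζ : Vec Nat ((λ (g : Nat) → g) o)) → Nat → Nat) θ (λ (b : Nat) → λ (ν : Nat) → λ (j : Vec Nat b) → λ (e : Nat → Nat) → e) 0 (vnil Nat)) (λ (y : Nat) → y)
  ~> elimVec Nat (λ (θ : Nat) → λ (o : Vec Nat ((λ (ζ : Nat) → ζ) θ)) → Nat → Nat) (λ (g : Nat) → g) (λ (b : Nat) → λ (ν : Nat) → λ (j : Vec Nat b) → λ (e : Nat → Nat) → e) 0 (vnil Nat)
  ~> λ (θ : Nat) → θ
type:
  Nat → Nat


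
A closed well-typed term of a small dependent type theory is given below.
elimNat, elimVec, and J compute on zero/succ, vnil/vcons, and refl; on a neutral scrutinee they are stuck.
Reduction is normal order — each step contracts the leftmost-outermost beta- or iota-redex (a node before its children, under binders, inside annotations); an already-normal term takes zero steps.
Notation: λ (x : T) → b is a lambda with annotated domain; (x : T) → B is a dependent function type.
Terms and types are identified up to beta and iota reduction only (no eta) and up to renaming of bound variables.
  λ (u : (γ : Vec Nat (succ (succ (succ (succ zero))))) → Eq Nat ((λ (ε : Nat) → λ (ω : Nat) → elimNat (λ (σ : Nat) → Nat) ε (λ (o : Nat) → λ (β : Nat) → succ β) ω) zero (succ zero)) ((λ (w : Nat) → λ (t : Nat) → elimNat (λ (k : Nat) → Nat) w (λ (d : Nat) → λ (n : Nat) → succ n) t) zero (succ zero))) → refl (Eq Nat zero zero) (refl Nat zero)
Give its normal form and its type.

reduced normal form:
  λ (u : (γ : Vec Nat (succ (succ (succ (succ zero))))) → Eq Nat (succ zero) (succ zero)) → refl (Eq Nat zero zero) (refl Nat zero)
inferred type:
  (u : (γ : Vec Nat (succ (succ (succ (succ zero))))) → Eq Nat (succ zero) (succ zero)) → Eq (Eq Nat zero zero) (refl Nat zero) (refl Nat zero)
observation: contracting a beta-redex first, the term normalizes in 12 steps.


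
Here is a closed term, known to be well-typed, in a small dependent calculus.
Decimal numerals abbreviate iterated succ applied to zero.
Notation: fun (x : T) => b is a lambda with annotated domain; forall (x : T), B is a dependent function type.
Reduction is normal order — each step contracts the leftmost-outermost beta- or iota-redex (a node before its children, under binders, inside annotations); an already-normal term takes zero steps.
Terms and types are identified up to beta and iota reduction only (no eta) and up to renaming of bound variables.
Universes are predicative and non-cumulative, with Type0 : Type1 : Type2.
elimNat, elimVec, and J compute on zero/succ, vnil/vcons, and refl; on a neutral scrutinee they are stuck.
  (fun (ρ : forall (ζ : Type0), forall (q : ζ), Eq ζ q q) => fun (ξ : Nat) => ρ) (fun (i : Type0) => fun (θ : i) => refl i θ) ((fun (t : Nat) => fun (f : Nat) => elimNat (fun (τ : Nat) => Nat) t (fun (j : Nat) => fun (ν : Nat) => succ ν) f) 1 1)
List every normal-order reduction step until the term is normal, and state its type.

reduction (normal order):
  (fun (ρ : forall (ζ : Type0), forall (q : ζ), Eq ζ q q) => fun (ξ : Nat) => ρ) (fun (i : Type0) => fun (θ : i) => refl i θ) ((fun (t : Nat) => fun (f : Nat) => elimNat (fun (τ : Nat) => Nat) t (fun (j : Nat) => fun (ν : Nat) => succ ν) f) 1 1)
  ~> (fun (ρ : Nat) => fun (ζ : Type0) => fun (q : ζ) => refl ζ q) ((fun (ξ : Nat) => fun (i : Nat) => elimNat (fun (θ : Nat) => Nat) ξ (fun (t : Nat) => fun (f : Nat) => succ f) i) 1 1)
  ~> fun (ρ : Type0) => fun (ζ : ρ) => refl ρ ζ
type:
  forall (ρ : Type0), forall (ζ : ρ), Eq ρ ζ ζ


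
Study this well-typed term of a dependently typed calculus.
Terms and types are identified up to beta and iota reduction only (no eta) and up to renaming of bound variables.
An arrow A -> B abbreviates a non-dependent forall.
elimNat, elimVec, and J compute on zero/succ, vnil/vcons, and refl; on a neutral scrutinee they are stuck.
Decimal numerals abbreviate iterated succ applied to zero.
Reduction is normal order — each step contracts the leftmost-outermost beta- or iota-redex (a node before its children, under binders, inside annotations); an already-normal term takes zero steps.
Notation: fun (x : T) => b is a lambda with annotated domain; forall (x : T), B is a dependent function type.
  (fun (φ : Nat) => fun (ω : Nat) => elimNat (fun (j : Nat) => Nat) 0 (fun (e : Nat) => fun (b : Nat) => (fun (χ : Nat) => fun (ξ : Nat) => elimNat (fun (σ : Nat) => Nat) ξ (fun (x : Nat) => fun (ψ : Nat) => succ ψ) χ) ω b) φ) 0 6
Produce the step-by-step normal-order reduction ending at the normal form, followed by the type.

normal-order reduction sequence:
  (fun (φ : Nat) => fun (ω : Nat) => elimNat (fun (j : Nat) => Nat) 0 (fun (e : Nat) => fun (b : Nat) => (fun (χ : Nat) => fun (ξ : Nat) => elimNat (fun (σ : Nat) => Nat) ξ (fun (x : Nat) => fun (ψ : Nat) => succ ψ) χ) ω b) φ) 0 6
  ~> (fun (φ : Nat) => elimNat (fun (ω : Nat) => Nat) 0 (fun (j : Nat) => fun (e : Nat) => (fun (b : Nat) => fun (χ : Nat) => elimNat (fun (ξ : Nat) => Nat) χ (fun (σ : Nat) => fun (x : Nat) => succ x) b) φ e) 0) 6
  ~> elimNat (fun (φ : Nat) => Nat) 0 (fun (ω : Nat) => fun (j : Nat) => (fun (e : Nat) => fun (b : Nat) => elimNat (fun (χ : Nat) => Nat) b (fun (ξ : Nat) => fun (σ : Nat) => succ σ) e) 6 j) 0
  ~> 0
the term's type:
  Nat


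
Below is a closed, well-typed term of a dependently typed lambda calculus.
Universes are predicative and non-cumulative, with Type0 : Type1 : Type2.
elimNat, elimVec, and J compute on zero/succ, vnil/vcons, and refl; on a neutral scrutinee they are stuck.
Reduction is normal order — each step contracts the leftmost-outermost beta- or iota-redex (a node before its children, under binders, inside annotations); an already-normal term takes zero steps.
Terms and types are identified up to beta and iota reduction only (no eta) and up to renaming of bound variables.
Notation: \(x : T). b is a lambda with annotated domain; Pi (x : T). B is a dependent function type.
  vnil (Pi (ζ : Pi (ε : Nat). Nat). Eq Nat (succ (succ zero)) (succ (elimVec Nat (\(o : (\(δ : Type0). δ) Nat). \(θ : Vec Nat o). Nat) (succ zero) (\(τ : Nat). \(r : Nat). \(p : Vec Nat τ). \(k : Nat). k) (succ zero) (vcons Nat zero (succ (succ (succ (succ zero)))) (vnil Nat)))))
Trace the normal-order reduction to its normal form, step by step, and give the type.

reduction (normal order):
  vnil (Pi (ζ : Pi (ε : Nat). Nat). Eq Nat (succ (succ zero)) (succ (elimVec Nat (\(o : (\(δ : Type0). δ) Nat). \(θ : Vec Nat o). Nat) (succ zero) (\(τ : Nat). \(r : Nat). \(p : Vec Nat τ). \(k : Nat). k) (succ zero) (vcons Nat zero (succ (succ (succ (succ zero)))) (vnil Nat)))))
  ~> vnil (Pi (ζ : Pi (ε : Nat). Nat). Eq Nat (succ (succ zero)) (succ ((\(o : Nat). \(δ : Nat). \(θ : Vec Nat o). \(τ : Nat). τ) zero (succ (succ (succ (succ zero)))) (vnil Nat) (elimVec Nat (\(r : (\(p : Type0). p) Nat). \(k : Vec Nat r). Nat) (succ zero) (\(φ : Nat). \(ψ : Nat). \(y : Vec Nat φ). \(e : Nat). e) zero (vnil Nat)))))
  ~> vnil (Pi (ζ : Pi (ε : Nat). Nat). Eq Nat (succ (succ zero)) (succ ((\(o : Nat). \(δ : Vec Nat zero). \(θ : Nat). θ) (succ (succ (succ (succ zero)))) (vnil Nat) (elimVec Nat (\(τ : (\(r : Type0). r) Nat). \(p : Vec Nat τ). Nat) (succ zero) (\(k : Nat). \(φ : Nat). \(ψ : Vec Nat k). \(y : Nat). y) zero (vnil Nat)))))
  ~> vnil (Pi (ζ : Pi (ε : Nat). Nat). Eq Nat (succ (succ zero)) (succ ((\(o : Vec Nat zero). \(δ : Nat). δ) (vnil Nat) (elimVec Nat (\(θ : (\(τ : Type0). τ) Nat). \(r : Vec Nat θ). Nat) (succ zero) (\(p : Nat). \(k : Nat). \(φ : Vec Nat p). \(ψ : Nat). ψ) zero (vnil Nat)))))
  ~> vnil (Pi (ζ : Pi (ε : Nat). Nat). Eq Nat (succ (succ zero)) (succ ((\(o : Nat). o) (elimVec Nat (\(δ : (\(θ : Type0). θ) Nat). \(τ : Vec Nat δ). Nat) (succ zero) (\(r : Nat). \(p : Nat). \(k : Vec Nat r). \(φ : Nat). φ) zero (vnil Nat)))))
  ~> vnil (Pi (ζ : Pi (ε : Nat). Nat). Eq Nat (succ (succ zero)) (succ (elimVec Nat (\(o : (\(δ : Type0). δ) Nat). \(θ : Vec Nat o). Nat) (succ zero) (\(τ : Nat). \(r : Nat). \(p : Vec Nat τ). \(k : Nat). k) zero (vnil Nat))))
  ~> vnil (Pi (ζ : Pi (ε : Nat). Nat). Eq Nat (succ (succ zero)) (succ (succ zero)))
inferred type:
  Vec (Pi (ζ : Pi (ε : Nat). Nat). Eq Nat (succ (succ zero)) (succ (succ zero))) zero


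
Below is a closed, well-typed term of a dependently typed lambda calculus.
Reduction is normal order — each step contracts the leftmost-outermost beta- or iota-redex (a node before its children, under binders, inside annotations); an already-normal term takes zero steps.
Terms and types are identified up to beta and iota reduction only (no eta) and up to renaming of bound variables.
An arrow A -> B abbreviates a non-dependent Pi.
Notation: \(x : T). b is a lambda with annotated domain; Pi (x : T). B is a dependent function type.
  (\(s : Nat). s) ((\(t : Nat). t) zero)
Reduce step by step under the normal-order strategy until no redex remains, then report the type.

normal-order reduction:
  (\(s : Nat). s) ((\(t : Nat). t) zero)
  ~> (\(s : Nat). s) zero
  ~> zero
the term's type:
  Nat


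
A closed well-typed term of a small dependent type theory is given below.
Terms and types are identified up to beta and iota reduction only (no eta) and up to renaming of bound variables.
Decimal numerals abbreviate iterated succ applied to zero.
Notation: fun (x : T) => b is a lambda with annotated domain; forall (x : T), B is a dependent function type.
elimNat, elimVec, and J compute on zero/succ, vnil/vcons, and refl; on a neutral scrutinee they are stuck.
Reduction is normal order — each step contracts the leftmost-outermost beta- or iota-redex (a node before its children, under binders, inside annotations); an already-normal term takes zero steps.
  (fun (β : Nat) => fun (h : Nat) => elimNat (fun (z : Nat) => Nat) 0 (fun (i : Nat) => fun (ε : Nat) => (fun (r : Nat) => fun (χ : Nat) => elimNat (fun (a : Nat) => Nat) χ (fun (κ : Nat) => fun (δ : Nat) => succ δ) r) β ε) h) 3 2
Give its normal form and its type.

resulting normal form:
  6
type:
  Nat
observation: the term reaches its normal form after 33 normal-order steps.


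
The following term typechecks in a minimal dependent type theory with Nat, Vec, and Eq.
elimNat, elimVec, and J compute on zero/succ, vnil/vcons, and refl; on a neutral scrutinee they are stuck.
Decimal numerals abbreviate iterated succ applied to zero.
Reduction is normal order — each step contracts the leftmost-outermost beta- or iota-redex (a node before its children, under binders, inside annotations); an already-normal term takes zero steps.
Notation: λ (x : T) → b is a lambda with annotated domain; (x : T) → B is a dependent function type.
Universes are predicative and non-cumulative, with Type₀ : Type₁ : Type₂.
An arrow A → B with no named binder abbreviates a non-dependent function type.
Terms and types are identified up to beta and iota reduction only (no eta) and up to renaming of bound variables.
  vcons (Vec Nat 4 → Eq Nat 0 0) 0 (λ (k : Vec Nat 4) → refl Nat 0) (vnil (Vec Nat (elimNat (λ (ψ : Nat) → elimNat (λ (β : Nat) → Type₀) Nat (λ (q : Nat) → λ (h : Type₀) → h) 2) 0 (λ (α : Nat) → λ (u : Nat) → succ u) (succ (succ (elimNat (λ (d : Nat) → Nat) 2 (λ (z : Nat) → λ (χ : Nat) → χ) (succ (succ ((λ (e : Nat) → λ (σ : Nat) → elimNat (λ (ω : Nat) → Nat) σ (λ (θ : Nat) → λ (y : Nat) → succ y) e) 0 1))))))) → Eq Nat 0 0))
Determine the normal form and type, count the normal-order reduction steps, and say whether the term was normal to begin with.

resulting normal form:
  vcons (Vec Nat 4 → Eq Nat 0 0) 0 (λ (k : Vec Nat 4) → refl Nat 0) (vnil (Vec Nat 4 → Eq Nat 0 0))
inferred type:
  Vec (Vec Nat 4 → Eq Nat 0 0) 1
steps to reach normal form (normal order): 33
already normal: no
first redex: an elimNat iota-redex


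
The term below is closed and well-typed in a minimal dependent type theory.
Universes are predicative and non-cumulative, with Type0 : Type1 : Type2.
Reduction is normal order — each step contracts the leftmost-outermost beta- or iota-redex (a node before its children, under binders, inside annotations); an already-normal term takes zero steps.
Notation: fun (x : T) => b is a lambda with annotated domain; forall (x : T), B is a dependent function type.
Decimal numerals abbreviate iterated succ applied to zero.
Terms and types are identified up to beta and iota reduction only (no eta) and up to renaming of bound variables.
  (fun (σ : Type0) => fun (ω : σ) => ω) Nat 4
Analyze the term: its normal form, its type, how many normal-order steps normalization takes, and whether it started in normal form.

resulting normal form:
  4
inferred type:
  Nat
steps to reach normal form (normal order): 2
started in normal form: no
first contracted redex: a beta-redex


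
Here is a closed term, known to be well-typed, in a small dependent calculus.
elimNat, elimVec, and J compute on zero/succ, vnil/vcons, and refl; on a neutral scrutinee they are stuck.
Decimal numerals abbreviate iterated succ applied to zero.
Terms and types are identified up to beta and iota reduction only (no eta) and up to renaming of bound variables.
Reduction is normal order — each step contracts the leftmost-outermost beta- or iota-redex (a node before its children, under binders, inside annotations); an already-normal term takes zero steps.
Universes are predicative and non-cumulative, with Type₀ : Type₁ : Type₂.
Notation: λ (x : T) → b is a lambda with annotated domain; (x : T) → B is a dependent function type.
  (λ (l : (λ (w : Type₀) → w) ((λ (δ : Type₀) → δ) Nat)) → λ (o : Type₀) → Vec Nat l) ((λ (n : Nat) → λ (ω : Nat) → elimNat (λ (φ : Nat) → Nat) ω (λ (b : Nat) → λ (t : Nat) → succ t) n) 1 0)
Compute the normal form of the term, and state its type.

resulting normal form:
  λ (l : Type₀) → Vec Nat 1
type:
  (l : Type₀) → Type₀
observation: contracting a beta-redex first, the term normalizes in 7 steps.


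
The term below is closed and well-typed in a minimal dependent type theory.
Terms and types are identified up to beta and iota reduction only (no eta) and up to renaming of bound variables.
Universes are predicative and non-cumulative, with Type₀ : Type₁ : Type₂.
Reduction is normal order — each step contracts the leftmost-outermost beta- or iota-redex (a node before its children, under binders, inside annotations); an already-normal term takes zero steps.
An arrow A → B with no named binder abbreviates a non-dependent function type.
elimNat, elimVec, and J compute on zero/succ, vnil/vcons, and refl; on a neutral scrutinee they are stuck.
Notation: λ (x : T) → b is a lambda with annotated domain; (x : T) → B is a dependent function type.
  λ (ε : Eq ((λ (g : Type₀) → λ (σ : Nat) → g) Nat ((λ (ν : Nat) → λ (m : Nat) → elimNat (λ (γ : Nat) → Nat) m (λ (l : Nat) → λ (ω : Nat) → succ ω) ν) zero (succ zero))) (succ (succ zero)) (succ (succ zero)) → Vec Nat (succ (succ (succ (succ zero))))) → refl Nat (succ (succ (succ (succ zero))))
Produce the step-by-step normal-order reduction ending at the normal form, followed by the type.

normal-order reduction:
  λ (ε : Eq ((λ (g : Type₀) → λ (σ : Nat) → g) Nat ((λ (ν : Nat) → λ (m : Nat) → elimNat (λ (γ : Nat) → Nat) m (λ (l : Nat) → λ (ω : Nat) → succ ω) ν) zero (succ zero))) (succ (succ zero)) (succ (succ zero)) → Vec Nat (succ (succ (succ (succ zero))))) → refl Nat (succ (succ (succ (succ zero))))
  ~> λ (ε : Eq ((λ (g : Nat) → Nat) ((λ (σ : Nat) → λ (ν : Nat) → elimNat (λ (m : Nat) → Nat) ν (λ (γ : Nat) → λ (l : Nat) → succ l) σ) zero (succ zero))) (succ (succ zero)) (succ (succ zero)) → Vec Nat (succ (succ (succ (succ zero))))) → refl Nat (succ (succ (succ (succ zero))))
  ~> λ (ε : Eq Nat (succ (succ zero)) (succ (succ zero)) → Vec Nat (succ (succ (succ (succ zero))))) → refl Nat (succ (succ (succ (succ zero))))
the term's type:
  (Eq Nat (succ (succ zero)) (succ (succ zero)) → Vec Nat (succ (succ (succ (succ zero))))) → Eq Nat (succ (succ (succ (succ zero)))) (succ (succ (succ (succ zero))))
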